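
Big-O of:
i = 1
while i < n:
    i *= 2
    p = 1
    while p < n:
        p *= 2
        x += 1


Per nesting level: O(log n) * O(log n) = O((log n)^2)
Complexity: O((log n)^2)


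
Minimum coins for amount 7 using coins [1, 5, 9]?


dp[0]=0; dp[i]=1+min(dp[i-c] for c in coins)
...dp[2]=2, dp[3]=3, dp[4]=4, dp[5]=1, dp[6]=2, dp[7]=3
Minimum coins for 7 = 3


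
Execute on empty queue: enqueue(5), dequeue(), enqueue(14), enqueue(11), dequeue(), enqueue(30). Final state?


enqueue(5) -> [5]
dequeue() returns 5 -> []
enqueue(14) -> [14]
enqueue(11) -> [14, 11]
dequeue() returns 14 -> [11]
enqueue(30) -> [11, 30]
Final queue (front to back): [11, 30]


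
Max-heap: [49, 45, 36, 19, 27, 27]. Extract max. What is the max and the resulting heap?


Max = 49
Replace root with last, heapify down
Resulting heap: [45, 27, 36, 19, 27]


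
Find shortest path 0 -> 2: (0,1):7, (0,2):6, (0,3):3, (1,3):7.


Dijkstra from 0:
Distances: {0: 0, 1: 7, 2: 6, 3: 3}
Shortest distance to 2 = 6, path = [0, 2]


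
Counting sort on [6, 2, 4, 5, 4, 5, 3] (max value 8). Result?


Count array: [0, 0, 1, 1, 2, 2, 1, 0, 0]
Reconstruct: [2, 3, 4, 4, 5, 5, 6]


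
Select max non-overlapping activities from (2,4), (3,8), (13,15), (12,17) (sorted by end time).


Greedy: pick earliest-ending, then skip overlaps.
Selected (2 activities): [(2, 4), (13, 15)]


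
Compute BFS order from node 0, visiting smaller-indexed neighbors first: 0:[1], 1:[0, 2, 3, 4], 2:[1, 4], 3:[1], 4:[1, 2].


BFS queue: start with [0]
Visit order: [0, 1, 2, 3, 4]


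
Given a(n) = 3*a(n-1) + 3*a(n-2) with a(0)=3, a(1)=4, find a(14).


Build bottom-up:
...a(12)=12266883, a(13)=46507284, a(14)=3*46507284+3*12266883=176322501


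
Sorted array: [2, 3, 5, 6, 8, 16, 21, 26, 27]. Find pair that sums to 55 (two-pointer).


Two pointers: lo=0, hi=8
No pair sums to 55


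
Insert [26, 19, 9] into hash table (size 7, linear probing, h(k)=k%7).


Insertions: 26->slot 5; 19->slot 6; 9->slot 2
Table: [None, None, 9, None, None, 26, 19]


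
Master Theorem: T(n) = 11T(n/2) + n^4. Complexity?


a=11, b=2, c=4. log_2(11)=3.459 < c=4. Case 3: O(n^c) = O(n^4)
Complexity: O(n^4)


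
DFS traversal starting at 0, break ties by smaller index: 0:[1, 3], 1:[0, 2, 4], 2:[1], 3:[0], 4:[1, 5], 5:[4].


DFS stack-based: start with [0]
Visit order: [0, 1, 2, 4, 5, 3]


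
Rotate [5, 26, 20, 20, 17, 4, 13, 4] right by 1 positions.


Right rotate by 1: [4, 5, 26, 20, 20, 17, 4, 13]


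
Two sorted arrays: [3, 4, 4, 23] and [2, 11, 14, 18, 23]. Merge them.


Compare heads, take smaller each step.
Merged: [2, 3, 4, 4, 11, 14, 18, 23, 23]


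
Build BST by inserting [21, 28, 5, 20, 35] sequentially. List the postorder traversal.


Root = 21; build tree by BST insertion.
Postorder traversal: [20, 5, 35, 28, 21]


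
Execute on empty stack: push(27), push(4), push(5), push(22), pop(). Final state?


push(27) -> [27]
push(4) -> [27, 4]
push(5) -> [27, 4, 5]
push(22) -> [27, 4, 5, 22]
pop() returns 22 -> [27, 4, 5]
Final stack (bottom to top): [27, 4, 5]


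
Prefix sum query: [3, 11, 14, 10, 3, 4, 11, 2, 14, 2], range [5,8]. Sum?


Prefix sums: [0, 3, 14, 28, 38, 41, 45, 56, 58, 72, 74]
Sum[5..8] = prefix[9] - prefix[5] = 72 - 41 = 31


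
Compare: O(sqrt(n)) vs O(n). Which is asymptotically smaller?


sublinear grows slower than linear
O(sqrt(n)) is asymptotically smaller; O(n) grows faster


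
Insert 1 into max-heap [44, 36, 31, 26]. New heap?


Append 1: [44, 36, 31, 26, 1]
Bubble up: no swaps needed
Result: [44, 36, 31, 26, 1]


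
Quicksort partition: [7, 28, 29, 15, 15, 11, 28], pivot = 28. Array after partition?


Elements <= 28 go left of pivot.
Result: [7, 28, 15, 15, 11, 28, 29], pivot at index 5


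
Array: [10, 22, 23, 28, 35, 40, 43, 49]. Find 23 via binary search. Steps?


Search for 23:
[0,7] mid=3 arr[3]=28
[0,2] mid=1 arr[1]=22
[2,2] mid=2 arr[2]=23
Total: 3 comparisons


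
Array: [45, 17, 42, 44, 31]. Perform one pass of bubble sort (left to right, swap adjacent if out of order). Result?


After one pass: [17, 42, 44, 31, 45]


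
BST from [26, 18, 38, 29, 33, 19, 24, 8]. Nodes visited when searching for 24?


BST root = 26
Search for 24: compare at each node
Path: [26, 18, 19, 24]


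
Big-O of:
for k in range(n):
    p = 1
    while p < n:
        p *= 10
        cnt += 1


Per nesting level: O(n) * O(log n) = O(n log n)
Complexity: O(n log n)


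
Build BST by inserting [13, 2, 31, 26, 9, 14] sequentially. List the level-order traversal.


Root = 13; build tree by BST insertion.
Level-Order traversal: [13, 2, 31, 9, 26, 14]


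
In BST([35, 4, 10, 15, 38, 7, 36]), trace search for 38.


BST root = 35
Search for 38: compare at each node
Path: [35, 38]


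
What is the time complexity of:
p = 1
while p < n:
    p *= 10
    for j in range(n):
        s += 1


Per nesting level: O(log n) * O(n) = O(n log n)
Complexity: O(n log n)


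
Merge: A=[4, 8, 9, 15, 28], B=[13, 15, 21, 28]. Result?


Compare heads, take smaller each step.
Merged: [4, 8, 9, 13, 15, 15, 21, 28, 28]


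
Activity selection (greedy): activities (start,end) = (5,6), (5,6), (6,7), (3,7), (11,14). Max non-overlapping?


Greedy: pick earliest-ending, then skip overlaps.
Selected (3 activities): [(5, 6), (6, 7), (11, 14)]


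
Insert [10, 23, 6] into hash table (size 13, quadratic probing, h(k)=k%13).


Insertions: 10->slot 10; 23->slot 11; 6->slot 6
Table: [None, None, None, None, None, None, 6, None, None, None, 10, 23, None]


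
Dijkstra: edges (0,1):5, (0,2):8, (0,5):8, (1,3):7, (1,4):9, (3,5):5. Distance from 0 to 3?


Dijkstra from 0:
Distances: {0: 0, 1: 5, 2: 8, 3: 12, 4: 14, 5: 8}
Shortest distance to 3 = 12, path = [0, 1, 3]


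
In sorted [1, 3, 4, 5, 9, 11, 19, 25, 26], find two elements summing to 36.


Two pointers: lo=0, hi=8
Found pair: (11, 25) summing to 36


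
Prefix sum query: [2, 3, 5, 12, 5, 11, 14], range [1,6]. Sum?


Prefix sums: [0, 2, 5, 10, 22, 27, 38, 52]
Sum[1..6] = prefix[7] - prefix[1] = 52 - 2 = 50


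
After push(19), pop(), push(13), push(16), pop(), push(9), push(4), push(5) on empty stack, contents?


push(19) -> [19]
pop() returns 19 -> []
push(13) -> [13]
push(16) -> [13, 16]
pop() returns 16 -> [13]
push(9) -> [13, 9]
push(4) -> [13, 9, 4]
push(5) -> [13, 9, 4, 5]
Final stack (bottom to top): [13, 9, 4, 5]


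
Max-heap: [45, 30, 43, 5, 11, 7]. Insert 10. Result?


Append 10: [45, 30, 43, 5, 11, 7, 10]
Bubble up: no swaps needed
Result: [45, 30, 43, 5, 11, 7, 10]


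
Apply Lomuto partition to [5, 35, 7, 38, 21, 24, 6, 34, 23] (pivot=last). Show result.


Elements <= 23 go left of pivot.
Result: [5, 7, 21, 6, 23, 24, 38, 34, 35], pivot at index 4


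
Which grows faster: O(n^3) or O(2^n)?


cubic grows slower than exponential
O(n^3) is asymptotically smaller; O(2^n) grows faster


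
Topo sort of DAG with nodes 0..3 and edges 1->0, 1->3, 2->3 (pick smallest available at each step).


Kahn's algorithm, process smallest node first
Order: [1, 0, 2, 3]


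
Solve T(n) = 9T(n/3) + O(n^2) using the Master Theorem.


a=9, b=3, c=2. log_3(9)=2 = c=2. Case 2: O(n^c log n) = O(n^2 log n)
Complexity: O(n^2 log n)


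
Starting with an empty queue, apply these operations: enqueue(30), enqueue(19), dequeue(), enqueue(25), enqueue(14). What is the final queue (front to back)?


enqueue(30) -> [30]
enqueue(19) -> [30, 19]
dequeue() returns 30 -> [19]
enqueue(25) -> [19, 25]
enqueue(14) -> [19, 25, 14]
Final queue (front to back): [19, 25, 14]


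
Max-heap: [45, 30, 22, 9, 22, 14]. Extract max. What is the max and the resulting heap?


Max = 45
Replace root with last, heapify down
Resulting heap: [30, 22, 22, 9, 14]


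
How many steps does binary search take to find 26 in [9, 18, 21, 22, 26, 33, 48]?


Search for 26:
[0,6] mid=3 arr[3]=22
[4,6] mid=5 arr[5]=33
[4,4] mid=4 arr[4]=26
Total: 3 comparisons


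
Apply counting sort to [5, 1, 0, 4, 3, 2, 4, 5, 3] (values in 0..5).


Count array: [1, 1, 1, 2, 2, 2]
Reconstruct: [0, 1, 2, 3, 3, 4, 4, 5, 5]


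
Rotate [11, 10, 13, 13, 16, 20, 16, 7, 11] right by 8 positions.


Right rotate by 8: [10, 13, 13, 16, 20, 16, 7, 11, 11]


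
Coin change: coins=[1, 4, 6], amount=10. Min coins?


dp[0]=0; dp[i]=1+min(dp[i-c] for c in coins)
...dp[5]=2, dp[6]=1, dp[7]=2, dp[8]=2, dp[9]=3, dp[10]=2
Minimum coins for 10 = 2


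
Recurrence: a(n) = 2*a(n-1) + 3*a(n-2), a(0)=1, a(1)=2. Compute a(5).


Build bottom-up:
...a(3)=20, a(4)=61, a(5)=2*61+3*20=182


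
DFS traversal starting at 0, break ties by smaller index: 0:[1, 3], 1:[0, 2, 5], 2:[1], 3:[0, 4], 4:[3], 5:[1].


DFS stack-based: start with [0]
Visit order: [0, 1, 2, 5, 3, 4]


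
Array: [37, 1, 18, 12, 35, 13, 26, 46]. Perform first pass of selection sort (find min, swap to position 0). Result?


After one pass: [1, 37, 18, 12, 35, 13, 26, 46]


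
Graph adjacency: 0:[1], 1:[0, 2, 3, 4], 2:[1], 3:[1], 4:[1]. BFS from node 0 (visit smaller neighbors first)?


BFS queue: start with [0]
Visit order: [0, 1, 2, 3, 4]


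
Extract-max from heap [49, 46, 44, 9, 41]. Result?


Max = 49
Replace root with last, heapify down
Resulting heap: [46, 41, 44, 9]


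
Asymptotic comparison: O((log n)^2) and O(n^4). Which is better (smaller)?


polylogarithmic grows slower than quartic
O((log n)^2) is asymptotically smaller; O(n^4) grows faster


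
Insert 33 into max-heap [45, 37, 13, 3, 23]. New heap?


Append 33: [45, 37, 13, 3, 23, 33]
Bubble up: swap idx 5(33) with idx 2(13)
Result: [45, 37, 33, 3, 23, 13]


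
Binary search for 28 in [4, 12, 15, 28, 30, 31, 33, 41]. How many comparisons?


Search for 28:
[0,7] mid=3 arr[3]=28
Total: 1 comparisons


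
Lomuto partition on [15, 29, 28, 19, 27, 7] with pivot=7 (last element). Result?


Elements <= 7 go left of pivot.
Result: [7, 29, 28, 19, 27, 15], pivot at index 0


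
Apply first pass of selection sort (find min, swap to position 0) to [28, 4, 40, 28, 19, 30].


After one pass: [4, 28, 40, 28, 19, 30]


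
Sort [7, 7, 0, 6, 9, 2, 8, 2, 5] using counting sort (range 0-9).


Count array: [1, 0, 2, 0, 0, 1, 1, 2, 1, 1]
Reconstruct: [0, 2, 2, 5, 6, 7, 7, 8, 9]


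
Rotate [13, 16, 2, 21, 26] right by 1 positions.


Right rotate by 1: [26, 13, 16, 2, 21]


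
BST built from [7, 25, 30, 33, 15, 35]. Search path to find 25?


BST root = 7
Search for 25: compare at each node
Path: [7, 25]


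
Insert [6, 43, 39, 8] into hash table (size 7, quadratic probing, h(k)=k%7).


Insertions: 6->slot 6; 43->slot 1; 39->slot 4; 8->slot 2
Table: [None, 43, 8, None, 39, None, 6]


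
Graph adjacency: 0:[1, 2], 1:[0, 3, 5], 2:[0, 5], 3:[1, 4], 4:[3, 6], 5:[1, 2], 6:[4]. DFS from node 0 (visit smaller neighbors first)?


DFS stack-based: start with [0]
Visit order: [0, 1, 3, 4, 6, 5, 2]


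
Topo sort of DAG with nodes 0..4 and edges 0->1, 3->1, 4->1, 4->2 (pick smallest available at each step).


Kahn's algorithm, process smallest node first
Order: [0, 3, 4, 1, 2]


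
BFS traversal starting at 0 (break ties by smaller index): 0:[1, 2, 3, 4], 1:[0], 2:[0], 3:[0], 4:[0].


BFS queue: start with [0]
Visit order: [0, 1, 2, 3, 4]


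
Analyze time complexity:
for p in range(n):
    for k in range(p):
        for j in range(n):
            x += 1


Per nesting level: O(n) * O(n) [triangular over p] * O(n) = O(n^3)
Complexity: O(n^3)


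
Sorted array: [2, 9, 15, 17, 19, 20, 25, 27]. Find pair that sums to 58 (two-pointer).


Two pointers: lo=0, hi=7
No pair sums to 58


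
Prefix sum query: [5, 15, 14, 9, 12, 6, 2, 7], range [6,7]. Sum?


Prefix sums: [0, 5, 20, 34, 43, 55, 61, 63, 70]
Sum[6..7] = prefix[8] - prefix[6] = 70 - 61 = 9


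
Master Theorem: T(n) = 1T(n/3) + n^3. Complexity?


a=1, b=3, c=3. log_3(1)=0 < c=3. Case 3: O(n^c) = O(n^3)
Complexity: O(n^3)


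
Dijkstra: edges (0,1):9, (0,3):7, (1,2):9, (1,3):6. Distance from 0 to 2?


Dijkstra from 0:
Distances: {0: 0, 1: 9, 2: 18, 3: 7}
Shortest distance to 2 = 18, path = [0, 1, 2]


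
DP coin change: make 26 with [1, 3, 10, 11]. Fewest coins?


dp[0]=0; dp[i]=1+min(dp[i-c] for c in coins)
...dp[21]=2, dp[22]=2, dp[23]=3, dp[24]=3, dp[25]=3, dp[26]=4
Minimum coins for 26 = 4


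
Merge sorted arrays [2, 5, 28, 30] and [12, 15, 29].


Compare heads, take smaller each step.
Merged: [2, 5, 12, 15, 28, 29, 30]


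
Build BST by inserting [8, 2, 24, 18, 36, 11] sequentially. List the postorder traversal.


Root = 8; build tree by BST insertion.
Postorder traversal: [2, 11, 18, 36, 24, 8]


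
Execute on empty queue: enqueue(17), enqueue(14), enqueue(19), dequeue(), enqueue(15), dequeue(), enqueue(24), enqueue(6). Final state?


enqueue(17) -> [17]
enqueue(14) -> [17, 14]
enqueue(19) -> [17, 14, 19]
dequeue() returns 17 -> [14, 19]
enqueue(15) -> [14, 19, 15]
dequeue() returns 14 -> [19, 15]
enqueue(24) -> [19, 15, 24]
enqueue(6) -> [19, 15, 24, 6]
Final queue (front to back): [19, 15, 24, 6]


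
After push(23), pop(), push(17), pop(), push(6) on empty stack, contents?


push(23) -> [23]
pop() returns 23 -> []
push(17) -> [17]
pop() returns 17 -> []
push(6) -> [6]
Final stack (bottom to top): [6]


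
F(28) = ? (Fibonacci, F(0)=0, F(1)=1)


F(n)=F(n-1)+F(n-2)
...F(26)=121393, F(27)=196418, F(28)=317811


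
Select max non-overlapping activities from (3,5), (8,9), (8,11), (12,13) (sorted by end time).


Greedy: pick earliest-ending, then skip overlaps.
Selected (3 activities): [(3, 5), (8, 9), (12, 13)]


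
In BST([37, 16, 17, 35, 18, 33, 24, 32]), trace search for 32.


BST root = 37
Search for 32: compare at each node
Path: [37, 16, 17, 35, 18, 33, 24, 32]


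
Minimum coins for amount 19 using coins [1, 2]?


dp[0]=0; dp[i]=1+min(dp[i-c] for c in coins)
...dp[14]=7, dp[15]=8, dp[16]=8, dp[17]=9, dp[18]=9, dp[19]=10
Minimum coins for 19 = 10


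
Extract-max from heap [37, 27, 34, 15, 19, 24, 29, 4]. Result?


Max = 37
Replace root with last, heapify down
Resulting heap: [34, 27, 29, 15, 19, 24, 4]


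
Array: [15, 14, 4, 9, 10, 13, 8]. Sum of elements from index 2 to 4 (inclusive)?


Prefix sums: [0, 15, 29, 33, 42, 52, 65, 73]
Sum[2..4] = prefix[5] - prefix[2] = 52 - 29 = 23


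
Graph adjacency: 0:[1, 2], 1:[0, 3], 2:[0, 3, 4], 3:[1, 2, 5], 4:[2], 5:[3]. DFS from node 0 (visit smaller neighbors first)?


DFS stack-based: start with [0]
Visit order: [0, 1, 3, 2, 4, 5]


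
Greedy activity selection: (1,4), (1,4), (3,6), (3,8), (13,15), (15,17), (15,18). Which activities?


Greedy: pick earliest-ending, then skip overlaps.
Selected (3 activities): [(1, 4), (13, 15), (15, 17)]


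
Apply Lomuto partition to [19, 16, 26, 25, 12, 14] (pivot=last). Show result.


Elements <= 14 go left of pivot.
Result: [12, 14, 26, 25, 19, 16], pivot at index 1


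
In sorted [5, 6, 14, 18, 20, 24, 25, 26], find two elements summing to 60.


Two pointers: lo=0, hi=7
No pair sums to 60


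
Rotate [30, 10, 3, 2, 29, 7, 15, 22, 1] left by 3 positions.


Left rotate by 3: [2, 29, 7, 15, 22, 1, 30, 10, 3]


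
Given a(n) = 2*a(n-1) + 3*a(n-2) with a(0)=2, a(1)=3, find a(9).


Build bottom-up:
...a(7)=2733, a(8)=8202, a(9)=2*8202+3*2733=24603


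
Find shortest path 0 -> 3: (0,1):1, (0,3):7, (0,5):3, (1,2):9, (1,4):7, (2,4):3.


Dijkstra from 0:
Distances: {0: 0, 1: 1, 2: 10, 3: 7, 4: 8, 5: 3}
Shortest distance to 3 = 7, path = [0, 3]


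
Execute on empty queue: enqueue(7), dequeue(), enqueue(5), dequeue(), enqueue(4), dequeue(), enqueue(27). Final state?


enqueue(7) -> [7]
dequeue() returns 7 -> []
enqueue(5) -> [5]
dequeue() returns 5 -> []
enqueue(4) -> [4]
dequeue() returns 4 -> []
enqueue(27) -> [27]
Final queue (front to back): [27]


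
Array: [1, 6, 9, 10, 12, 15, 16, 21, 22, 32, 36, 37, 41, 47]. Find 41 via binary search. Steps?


Search for 41:
[0,13] mid=6 arr[6]=16
[7,13] mid=10 arr[10]=36
[11,13] mid=12 arr[12]=41
Total: 3 comparisons


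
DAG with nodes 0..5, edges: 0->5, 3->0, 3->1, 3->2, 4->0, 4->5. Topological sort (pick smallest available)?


Kahn's algorithm, process smallest node first
Order: [3, 1, 2, 4, 0, 5]


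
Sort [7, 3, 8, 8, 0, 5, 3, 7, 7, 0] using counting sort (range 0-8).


Count array: [2, 0, 0, 2, 0, 1, 0, 3, 2]
Reconstruct: [0, 0, 3, 3, 5, 7, 7, 7, 8, 8]


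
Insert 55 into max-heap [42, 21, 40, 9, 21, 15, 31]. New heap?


Append 55: [42, 21, 40, 9, 21, 15, 31, 55]
Bubble up: swap idx 7(55) with idx 3(9); swap idx 3(55) with idx 1(21); swap idx 1(55) with idx 0(42)
Result: [55, 42, 40, 21, 21, 15, 31, 9]


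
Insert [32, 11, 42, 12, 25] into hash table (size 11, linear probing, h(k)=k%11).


Insertions: 32->slot 10; 11->slot 0; 42->slot 9; 12->slot 1; 25->slot 3
Table: [11, 12, None, 25, None, None, None, None, None, 42, 32]


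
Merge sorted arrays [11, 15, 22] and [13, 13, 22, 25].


Compare heads, take smaller each step.
Merged: [11, 13, 13, 15, 22, 22, 25]


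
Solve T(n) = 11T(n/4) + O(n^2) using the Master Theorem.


a=11, b=4, c=2. log_4(11)=1.730 < c=2. Case 3: O(n^c) = O(n^2)
Complexity: O(n^2)


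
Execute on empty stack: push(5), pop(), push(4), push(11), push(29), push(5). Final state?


push(5) -> [5]
pop() returns 5 -> []
push(4) -> [4]
push(11) -> [4, 11]
push(29) -> [4, 11, 29]
push(5) -> [4, 11, 29, 5]
Final stack (bottom to top): [4, 11, 29, 5]


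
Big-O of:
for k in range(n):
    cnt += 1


Per nesting level: O(n) = O(n)
Complexity: O(n)


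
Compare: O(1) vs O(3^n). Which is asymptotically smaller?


constant grows slower than exponential (base 3)
O(1) is asymptotically smaller; O(3^n) grows faster


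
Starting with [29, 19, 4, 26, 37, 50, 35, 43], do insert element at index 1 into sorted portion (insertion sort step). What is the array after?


After one pass: [19, 29, 4, 26, 37, 50, 35, 43]


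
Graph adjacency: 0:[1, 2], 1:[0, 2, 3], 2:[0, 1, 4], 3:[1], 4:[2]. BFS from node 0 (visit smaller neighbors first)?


BFS queue: start with [0]
Visit order: [0, 1, 2, 3, 4]


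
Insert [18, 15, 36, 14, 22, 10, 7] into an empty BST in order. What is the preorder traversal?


Root = 18; build tree by BST insertion.
Preorder traversal: [18, 15, 14, 10, 7, 36, 22]


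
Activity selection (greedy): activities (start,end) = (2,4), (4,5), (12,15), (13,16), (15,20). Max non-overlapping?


Greedy: pick earliest-ending, then skip overlaps.
Selected (4 activities): [(2, 4), (4, 5), (12, 15), (15, 20)]


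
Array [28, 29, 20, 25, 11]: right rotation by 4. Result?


Right rotate by 4: [29, 20, 25, 11, 28]


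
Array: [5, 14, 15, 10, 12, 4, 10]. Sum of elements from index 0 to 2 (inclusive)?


Prefix sums: [0, 5, 19, 34, 44, 56, 60, 70]
Sum[0..2] = prefix[3] - prefix[0] = 34 - 0 = 34


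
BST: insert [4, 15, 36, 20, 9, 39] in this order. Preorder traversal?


Root = 4; build tree by BST insertion.
Preorder traversal: [4, 15, 9, 36, 20, 39]


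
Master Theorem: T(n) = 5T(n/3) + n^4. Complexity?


a=5, b=3, c=4. log_3(5)=1.465 < c=4. Case 3: O(n^c) = O(n^4)
Complexity: O(n^4)


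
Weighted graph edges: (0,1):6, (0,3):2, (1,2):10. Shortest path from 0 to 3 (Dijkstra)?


Dijkstra from 0:
Distances: {0: 0, 1: 6, 2: 16, 3: 2}
Shortest distance to 3 = 2, path = [0, 3]


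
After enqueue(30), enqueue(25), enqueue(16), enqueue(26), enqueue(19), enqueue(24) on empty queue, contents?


enqueue(30) -> [30]
enqueue(25) -> [30, 25]
enqueue(16) -> [30, 25, 16]
enqueue(26) -> [30, 25, 16, 26]
enqueue(19) -> [30, 25, 16, 26, 19]
enqueue(24) -> [30, 25, 16, 26, 19, 24]
Final queue (front to back): [30, 25, 16, 26, 19, 24]


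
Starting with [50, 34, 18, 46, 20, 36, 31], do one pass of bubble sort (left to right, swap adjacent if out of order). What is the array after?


After one pass: [34, 18, 46, 20, 36, 31, 50]


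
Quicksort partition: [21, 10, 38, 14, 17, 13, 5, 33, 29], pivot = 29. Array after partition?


Elements <= 29 go left of pivot.
Result: [21, 10, 14, 17, 13, 5, 29, 33, 38], pivot at index 6


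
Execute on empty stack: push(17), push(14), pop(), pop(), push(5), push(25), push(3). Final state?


push(17) -> [17]
push(14) -> [17, 14]
pop() returns 14 -> [17]
pop() returns 17 -> []
push(5) -> [5]
push(25) -> [5, 25]
push(3) -> [5, 25, 3]
Final stack (bottom to top): [5, 25, 3]


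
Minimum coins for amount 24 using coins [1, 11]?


dp[0]=0; dp[i]=1+min(dp[i-c] for c in coins)
...dp[19]=9, dp[20]=10, dp[21]=11, dp[22]=2, dp[23]=3, dp[24]=4
Minimum coins for 24 = 4


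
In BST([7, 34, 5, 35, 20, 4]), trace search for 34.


BST root = 7
Search for 34: compare at each node
Path: [7, 34]


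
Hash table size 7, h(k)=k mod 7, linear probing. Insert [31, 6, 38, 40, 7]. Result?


Insertions: 31->slot 3; 6->slot 6; 38->slot 4; 40->slot 5; 7->slot 0
Table: [7, None, None, 31, 38, 40, 6]


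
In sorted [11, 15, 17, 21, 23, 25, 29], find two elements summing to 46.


Two pointers: lo=0, hi=6
Found pair: (17, 29) summing to 46


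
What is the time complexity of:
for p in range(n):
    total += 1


Per nesting level: O(n) = O(n)
Complexity: O(n)


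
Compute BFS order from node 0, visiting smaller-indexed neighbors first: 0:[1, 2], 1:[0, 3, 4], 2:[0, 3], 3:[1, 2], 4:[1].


BFS queue: start with [0]
Visit order: [0, 1, 2, 3, 4]


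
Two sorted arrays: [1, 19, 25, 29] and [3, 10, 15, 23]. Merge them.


Compare heads, take smaller each step.
Merged: [1, 3, 10, 15, 19, 23, 25, 29]


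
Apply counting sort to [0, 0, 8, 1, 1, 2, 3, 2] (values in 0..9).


Count array: [2, 2, 2, 1, 0, 0, 0, 0, 1, 0]
Reconstruct: [0, 0, 1, 1, 2, 2, 3, 8]


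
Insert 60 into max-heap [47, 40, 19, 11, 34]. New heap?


Append 60: [47, 40, 19, 11, 34, 60]
Bubble up: swap idx 5(60) with idx 2(19); swap idx 2(60) with idx 0(47)
Result: [60, 40, 47, 11, 34, 19]


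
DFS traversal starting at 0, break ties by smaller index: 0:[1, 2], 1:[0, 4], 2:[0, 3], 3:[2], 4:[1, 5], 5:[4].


DFS stack-based: start with [0]
Visit order: [0, 1, 4, 5, 2, 3]


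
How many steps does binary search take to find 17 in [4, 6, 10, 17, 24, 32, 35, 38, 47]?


Search for 17:
[0,8] mid=4 arr[4]=24
[0,3] mid=1 arr[1]=6
[2,3] mid=2 arr[2]=10
[3,3] mid=3 arr[3]=17
Total: 4 comparisons


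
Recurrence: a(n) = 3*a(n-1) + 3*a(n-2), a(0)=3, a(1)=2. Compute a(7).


Build bottom-up:
...a(5)=747, a(6)=2835, a(7)=3*2835+3*747=10746


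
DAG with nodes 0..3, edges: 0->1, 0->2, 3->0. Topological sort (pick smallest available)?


Kahn's algorithm, process smallest node first
Order: [3, 0, 1, 2]


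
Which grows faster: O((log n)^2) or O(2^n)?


polylogarithmic grows slower than exponential
O((log n)^2) is asymptotically smaller; O(2^n) grows faster


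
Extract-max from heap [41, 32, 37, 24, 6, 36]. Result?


Max = 41
Replace root with last, heapify down
Resulting heap: [37, 32, 36, 24, 6]


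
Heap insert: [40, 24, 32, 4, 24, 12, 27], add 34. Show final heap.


Append 34: [40, 24, 32, 4, 24, 12, 27, 34]
Bubble up: swap idx 7(34) with idx 3(4); swap idx 3(34) with idx 1(24)
Result: [40, 34, 32, 24, 24, 12, 27, 4]


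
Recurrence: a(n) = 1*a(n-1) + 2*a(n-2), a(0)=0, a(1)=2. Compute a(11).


Build bottom-up:
...a(9)=342, a(10)=682, a(11)=1*682+2*342=1366


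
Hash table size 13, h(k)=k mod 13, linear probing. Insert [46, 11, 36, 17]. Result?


Insertions: 46->slot 7; 11->slot 11; 36->slot 10; 17->slot 4
Table: [None, None, None, None, 17, None, None, 46, None, None, 36, 11, None]


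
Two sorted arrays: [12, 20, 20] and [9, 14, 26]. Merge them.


Compare heads, take smaller each step.
Merged: [9, 12, 14, 20, 20, 26]


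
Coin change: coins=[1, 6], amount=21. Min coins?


dp[0]=0; dp[i]=1+min(dp[i-c] for c in coins)
...dp[16]=6, dp[17]=7, dp[18]=3, dp[19]=4, dp[20]=5, dp[21]=6
Minimum coins for 21 = 6


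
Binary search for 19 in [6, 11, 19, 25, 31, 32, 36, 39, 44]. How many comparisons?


Search for 19:
[0,8] mid=4 arr[4]=31
[0,3] mid=1 arr[1]=11
[2,3] mid=2 arr[2]=19
Total: 3 comparisons


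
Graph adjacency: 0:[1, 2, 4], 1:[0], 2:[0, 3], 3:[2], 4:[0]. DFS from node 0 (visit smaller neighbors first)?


DFS stack-based: start with [0]
Visit order: [0, 1, 2, 3, 4]


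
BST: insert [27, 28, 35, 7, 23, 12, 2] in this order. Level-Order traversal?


Root = 27; build tree by BST insertion.
Level-Order traversal: [27, 7, 28, 2, 23, 35, 12]


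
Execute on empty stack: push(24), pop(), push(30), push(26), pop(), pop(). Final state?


push(24) -> [24]
pop() returns 24 -> []
push(30) -> [30]
push(26) -> [30, 26]
pop() returns 26 -> [30]
pop() returns 30 -> []
Final stack (bottom to top): []


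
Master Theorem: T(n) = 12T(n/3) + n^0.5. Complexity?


a=12, b=3, c=0.5. log_3(12)=2.262 > c=0.5. Case 1: O(n^log_b(a)) = O(n^2.262)
Complexity: O(n^2.262)


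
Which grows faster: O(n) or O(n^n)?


linear grows slower than n^n
O(n) is asymptotically smaller; O(n^n) grows faster


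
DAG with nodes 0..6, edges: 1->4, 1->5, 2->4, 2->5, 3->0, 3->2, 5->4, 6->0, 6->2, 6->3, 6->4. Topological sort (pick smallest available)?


Kahn's algorithm, process smallest node first
Order: [1, 6, 3, 0, 2, 5, 4]


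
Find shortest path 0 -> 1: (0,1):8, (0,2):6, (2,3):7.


Dijkstra from 0:
Distances: {0: 0, 1: 8, 2: 6, 3: 13}
Shortest distance to 1 = 8, path = [0, 1]


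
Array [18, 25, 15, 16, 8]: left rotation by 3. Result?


Left rotate by 3: [16, 8, 18, 25, 15]


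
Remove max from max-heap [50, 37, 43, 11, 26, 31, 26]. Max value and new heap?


Max = 50
Replace root with last, heapify down
Resulting heap: [43, 37, 31, 11, 26, 26]


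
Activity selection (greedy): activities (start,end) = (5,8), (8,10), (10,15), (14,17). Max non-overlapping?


Greedy: pick earliest-ending, then skip overlaps.
Selected (3 activities): [(5, 8), (8, 10), (10, 15)]


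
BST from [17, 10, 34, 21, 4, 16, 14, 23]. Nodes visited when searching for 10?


BST root = 17
Search for 10: compare at each node
Path: [17, 10]


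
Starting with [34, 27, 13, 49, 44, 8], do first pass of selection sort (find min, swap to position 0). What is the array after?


After one pass: [8, 27, 13, 49, 44, 34]


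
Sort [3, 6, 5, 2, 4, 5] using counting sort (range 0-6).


Count array: [0, 0, 1, 1, 1, 2, 1]
Reconstruct: [2, 3, 4, 5, 5, 6]


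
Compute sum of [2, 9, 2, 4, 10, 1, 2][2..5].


Prefix sums: [0, 2, 11, 13, 17, 27, 28, 30]
Sum[2..5] = prefix[6] - prefix[2] = 28 - 11 = 17


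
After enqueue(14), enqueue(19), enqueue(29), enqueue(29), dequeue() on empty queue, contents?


enqueue(14) -> [14]
enqueue(19) -> [14, 19]
enqueue(29) -> [14, 19, 29]
enqueue(29) -> [14, 19, 29, 29]
dequeue() returns 14 -> [19, 29, 29]
Final queue (front to back): [19, 29, 29]


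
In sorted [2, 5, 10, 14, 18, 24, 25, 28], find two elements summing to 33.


Two pointers: lo=0, hi=7
Found pair: (5, 28) summing to 33


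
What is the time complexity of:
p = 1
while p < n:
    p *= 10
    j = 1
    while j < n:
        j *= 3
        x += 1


Per nesting level: O(log n) * O(log n) = O((log n)^2)
Complexity: O((log n)^2)


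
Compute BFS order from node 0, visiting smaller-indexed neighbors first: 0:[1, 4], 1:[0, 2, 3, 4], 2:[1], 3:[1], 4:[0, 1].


BFS queue: start with [0]
Visit order: [0, 1, 4, 2, 3]


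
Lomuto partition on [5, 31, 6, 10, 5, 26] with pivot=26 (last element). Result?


Elements <= 26 go left of pivot.
Result: [5, 6, 10, 5, 26, 31], pivot at index 4


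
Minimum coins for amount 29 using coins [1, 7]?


dp[0]=0; dp[i]=1+min(dp[i-c] for c in coins)
...dp[24]=6, dp[25]=7, dp[26]=8, dp[27]=9, dp[28]=4, dp[29]=5
Minimum coins for 29 = 5


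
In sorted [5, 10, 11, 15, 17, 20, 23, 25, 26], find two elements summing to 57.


Two pointers: lo=0, hi=8
No pair sums to 57


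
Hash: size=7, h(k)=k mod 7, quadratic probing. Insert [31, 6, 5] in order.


Insertions: 31->slot 3; 6->slot 6; 5->slot 5
Table: [None, None, None, 31, None, 5, 6]


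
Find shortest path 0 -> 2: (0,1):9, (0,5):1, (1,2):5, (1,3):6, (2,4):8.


Dijkstra from 0:
Distances: {0: 0, 1: 9, 2: 14, 3: 15, 4: 22, 5: 1}
Shortest distance to 2 = 14, path = [0, 1, 2]


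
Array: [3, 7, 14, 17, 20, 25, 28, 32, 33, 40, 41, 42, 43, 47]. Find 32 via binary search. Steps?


Search for 32:
[0,13] mid=6 arr[6]=28
[7,13] mid=10 arr[10]=41
[7,9] mid=8 arr[8]=33
[7,7] mid=7 arr[7]=32
Total: 4 comparisons


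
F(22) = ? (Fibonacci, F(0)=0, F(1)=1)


F(n)=F(n-1)+F(n-2)
...F(20)=6765, F(21)=10946, F(22)=17711


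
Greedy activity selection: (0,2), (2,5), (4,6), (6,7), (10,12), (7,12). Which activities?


Greedy: pick earliest-ending, then skip overlaps.
Selected (4 activities): [(0, 2), (2, 5), (6, 7), (10, 12)]


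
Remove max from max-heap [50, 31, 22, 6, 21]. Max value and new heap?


Max = 50
Replace root with last, heapify down
Resulting heap: [31, 21, 22, 6]


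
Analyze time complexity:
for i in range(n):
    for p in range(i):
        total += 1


Per nesting level: O(n) * O(n) [triangular over i] = O(n^2)
Complexity: O(n^2)


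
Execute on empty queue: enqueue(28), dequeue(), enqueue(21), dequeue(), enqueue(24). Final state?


enqueue(28) -> [28]
dequeue() returns 28 -> []
enqueue(21) -> [21]
dequeue() returns 21 -> []
enqueue(24) -> [24]
Final queue (front to back): [24]


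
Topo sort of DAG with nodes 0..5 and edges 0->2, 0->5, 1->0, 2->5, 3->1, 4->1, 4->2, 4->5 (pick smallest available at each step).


Kahn's algorithm, process smallest node first
Order: [3, 4, 1, 0, 2, 5]


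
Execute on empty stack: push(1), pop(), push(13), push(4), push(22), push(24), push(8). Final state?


push(1) -> [1]
pop() returns 1 -> []
push(13) -> [13]
push(4) -> [13, 4]
push(22) -> [13, 4, 22]
push(24) -> [13, 4, 22, 24]
push(8) -> [13, 4, 22, 24, 8]
Final stack (bottom to top): [13, 4, 22, 24, 8]


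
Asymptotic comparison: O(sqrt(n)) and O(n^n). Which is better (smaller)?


sublinear grows slower than n^n
O(sqrt(n)) is asymptotically smaller; O(n^n) grows faster


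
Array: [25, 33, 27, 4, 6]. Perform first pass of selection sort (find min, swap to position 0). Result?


After one pass: [4, 33, 27, 25, 6]


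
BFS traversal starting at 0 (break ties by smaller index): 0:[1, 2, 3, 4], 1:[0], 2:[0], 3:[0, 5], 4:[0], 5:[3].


BFS queue: start with [0]
Visit order: [0, 1, 2, 3, 4, 5]


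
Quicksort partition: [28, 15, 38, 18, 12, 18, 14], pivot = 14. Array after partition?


Elements <= 14 go left of pivot.
Result: [12, 14, 38, 18, 28, 18, 15], pivot at index 1


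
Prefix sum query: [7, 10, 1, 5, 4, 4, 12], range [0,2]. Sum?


Prefix sums: [0, 7, 17, 18, 23, 27, 31, 43]
Sum[0..2] = prefix[3] - prefix[0] = 18 - 0 = 18


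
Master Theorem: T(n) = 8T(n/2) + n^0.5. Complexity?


a=8, b=2, c=0.5. log_2(8)=3 > c=0.5. Case 1: O(n^log_b(a)) = O(n^3)
Complexity: O(n^3)


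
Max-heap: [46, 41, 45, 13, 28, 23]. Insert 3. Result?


Append 3: [46, 41, 45, 13, 28, 23, 3]
Bubble up: no swaps needed
Result: [46, 41, 45, 13, 28, 23, 3]


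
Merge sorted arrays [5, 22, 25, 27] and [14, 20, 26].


Compare heads, take smaller each step.
Merged: [5, 14, 20, 22, 25, 26, 27]


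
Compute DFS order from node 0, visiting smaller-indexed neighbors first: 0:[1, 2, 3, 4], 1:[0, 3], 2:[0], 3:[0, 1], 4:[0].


DFS stack-based: start with [0]
Visit order: [0, 1, 3, 2, 4]


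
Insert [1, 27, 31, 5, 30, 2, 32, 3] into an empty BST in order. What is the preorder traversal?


Root = 1; build tree by BST insertion.
Preorder traversal: [1, 27, 5, 2, 3, 31, 30, 32]


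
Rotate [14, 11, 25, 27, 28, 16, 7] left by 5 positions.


Left rotate by 5: [16, 7, 14, 11, 25, 27, 28]


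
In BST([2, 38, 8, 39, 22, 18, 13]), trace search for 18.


BST root = 2
Search for 18: compare at each node
Path: [2, 38, 8, 22, 18]


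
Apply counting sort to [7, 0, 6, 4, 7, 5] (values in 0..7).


Count array: [1, 0, 0, 0, 1, 1, 1, 2]
Reconstruct: [0, 4, 5, 6, 7, 7]


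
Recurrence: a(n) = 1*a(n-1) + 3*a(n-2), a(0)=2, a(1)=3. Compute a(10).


Build bottom-up:
...a(8)=1233, a(9)=2826, a(10)=1*2826+3*1233=6525


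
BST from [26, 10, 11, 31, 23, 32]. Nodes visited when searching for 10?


BST root = 26
Search for 10: compare at each node
Path: [26, 10]


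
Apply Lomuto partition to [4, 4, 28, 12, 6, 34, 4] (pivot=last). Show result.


Elements <= 4 go left of pivot.
Result: [4, 4, 4, 12, 6, 34, 28], pivot at index 2


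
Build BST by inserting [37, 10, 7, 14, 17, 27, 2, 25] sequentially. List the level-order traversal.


Root = 37; build tree by BST insertion.
Level-Order traversal: [37, 10, 7, 14, 2, 17, 27, 25]


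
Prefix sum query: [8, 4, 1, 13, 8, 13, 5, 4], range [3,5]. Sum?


Prefix sums: [0, 8, 12, 13, 26, 34, 47, 52, 56]
Sum[3..5] = prefix[6] - prefix[3] = 47 - 13 = 34


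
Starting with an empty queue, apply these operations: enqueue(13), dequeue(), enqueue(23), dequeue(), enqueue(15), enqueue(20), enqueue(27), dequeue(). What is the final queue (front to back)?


enqueue(13) -> [13]
dequeue() returns 13 -> []
enqueue(23) -> [23]
dequeue() returns 23 -> []
enqueue(15) -> [15]
enqueue(20) -> [15, 20]
enqueue(27) -> [15, 20, 27]
dequeue() returns 15 -> [20, 27]
Final queue (front to back): [20, 27]


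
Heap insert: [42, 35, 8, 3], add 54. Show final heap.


Append 54: [42, 35, 8, 3, 54]
Bubble up: swap idx 4(54) with idx 1(35); swap idx 1(54) with idx 0(42)
Result: [54, 42, 8, 3, 35]


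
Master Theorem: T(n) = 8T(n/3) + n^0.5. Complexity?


a=8, b=3, c=0.5. log_3(8)=1.893 > c=0.5. Case 1: O(n^log_b(a)) = O(n^1.893)
Complexity: O(n^1.893)


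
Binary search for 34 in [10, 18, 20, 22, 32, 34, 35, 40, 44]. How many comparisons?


Search for 34:
[0,8] mid=4 arr[4]=32
[5,8] mid=6 arr[6]=35
[5,5] mid=5 arr[5]=34
Total: 3 comparisons


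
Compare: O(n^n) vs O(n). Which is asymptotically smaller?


linear grows slower than n^n
O(n) is asymptotically smaller; O(n^n) grows faster


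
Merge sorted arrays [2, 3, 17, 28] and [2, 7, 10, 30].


Compare heads, take smaller each step.
Merged: [2, 2, 3, 7, 10, 17, 28, 30]


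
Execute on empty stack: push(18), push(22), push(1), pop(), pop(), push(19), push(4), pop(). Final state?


push(18) -> [18]
push(22) -> [18, 22]
push(1) -> [18, 22, 1]
pop() returns 1 -> [18, 22]
pop() returns 22 -> [18]
push(19) -> [18, 19]
push(4) -> [18, 19, 4]
pop() returns 4 -> [18, 19]
Final stack (bottom to top): [18, 19]


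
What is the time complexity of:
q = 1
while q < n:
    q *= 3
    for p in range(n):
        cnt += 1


Per nesting level: O(log n) * O(n) = O(n log n)
Complexity: O(n log n)


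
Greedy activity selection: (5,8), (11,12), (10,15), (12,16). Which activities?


Greedy: pick earliest-ending, then skip overlaps.
Selected (3 activities): [(5, 8), (11, 12), (12, 16)]


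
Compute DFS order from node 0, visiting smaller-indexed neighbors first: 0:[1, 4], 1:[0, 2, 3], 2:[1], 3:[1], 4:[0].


DFS stack-based: start with [0]
Visit order: [0, 1, 2, 3, 4]


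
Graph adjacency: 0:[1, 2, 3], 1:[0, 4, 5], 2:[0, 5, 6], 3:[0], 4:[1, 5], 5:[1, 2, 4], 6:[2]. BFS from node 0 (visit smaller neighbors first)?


BFS queue: start with [0]
Visit order: [0, 1, 2, 3, 4, 5, 6]


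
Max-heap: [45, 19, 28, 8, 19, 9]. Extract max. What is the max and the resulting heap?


Max = 45
Replace root with last, heapify down
Resulting heap: [28, 19, 9, 8, 19]


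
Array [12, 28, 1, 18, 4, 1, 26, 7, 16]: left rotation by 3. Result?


Left rotate by 3: [18, 4, 1, 26, 7, 16, 12, 28, 1]


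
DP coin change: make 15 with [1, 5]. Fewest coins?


dp[0]=0; dp[i]=1+min(dp[i-c] for c in coins)
...dp[10]=2, dp[11]=3, dp[12]=4, dp[13]=5, dp[14]=6, dp[15]=3
Minimum coins for 15 = 3


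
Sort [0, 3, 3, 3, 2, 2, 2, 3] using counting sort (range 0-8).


Count array: [1, 0, 3, 4, 0, 0, 0, 0, 0]
Reconstruct: [0, 2, 2, 2, 3, 3, 3, 3]


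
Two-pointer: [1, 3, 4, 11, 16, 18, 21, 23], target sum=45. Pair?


Two pointers: lo=0, hi=7
No pair sums to 45


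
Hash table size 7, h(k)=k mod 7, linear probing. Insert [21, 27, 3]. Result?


Insertions: 21->slot 0; 27->slot 6; 3->slot 3
Table: [21, None, None, 3, None, None, 27]


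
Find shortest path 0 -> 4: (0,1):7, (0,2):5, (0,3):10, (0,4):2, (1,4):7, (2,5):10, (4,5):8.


Dijkstra from 0:
Distances: {0: 0, 1: 7, 2: 5, 3: 10, 4: 2, 5: 10}
Shortest distance to 4 = 2, path = [0, 4]


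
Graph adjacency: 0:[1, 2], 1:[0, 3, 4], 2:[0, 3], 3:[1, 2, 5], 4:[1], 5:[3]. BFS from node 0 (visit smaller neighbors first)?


BFS queue: start with [0]
Visit order: [0, 1, 2, 3, 4, 5]


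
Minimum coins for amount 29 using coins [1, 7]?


dp[0]=0; dp[i]=1+min(dp[i-c] for c in coins)
...dp[24]=6, dp[25]=7, dp[26]=8, dp[27]=9, dp[28]=4, dp[29]=5
Minimum coins for 29 = 5


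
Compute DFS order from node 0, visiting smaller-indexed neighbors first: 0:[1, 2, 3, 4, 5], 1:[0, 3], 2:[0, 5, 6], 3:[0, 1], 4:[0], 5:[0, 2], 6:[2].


DFS stack-based: start with [0]
Visit order: [0, 1, 3, 2, 5, 6, 4]


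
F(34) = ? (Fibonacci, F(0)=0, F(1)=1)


F(n)=F(n-1)+F(n-2)
...F(32)=2178309, F(33)=3524578, F(34)=5702887


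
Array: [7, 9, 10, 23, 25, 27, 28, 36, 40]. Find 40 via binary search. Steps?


Search for 40:
[0,8] mid=4 arr[4]=25
[5,8] mid=6 arr[6]=28
[7,8] mid=7 arr[7]=36
[8,8] mid=8 arr[8]=40
Total: 4 comparisons


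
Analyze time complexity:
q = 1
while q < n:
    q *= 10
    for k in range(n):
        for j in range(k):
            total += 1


Per nesting level: O(log n) * O(n) * O(n) [triangular over k] = O(n^2 log n)
Complexity: O(n^2 log n)


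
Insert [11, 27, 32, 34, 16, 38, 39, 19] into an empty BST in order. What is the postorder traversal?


Root = 11; build tree by BST insertion.
Postorder traversal: [19, 16, 39, 38, 34, 32, 27, 11]


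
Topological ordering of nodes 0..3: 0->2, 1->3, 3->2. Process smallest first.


Kahn's algorithm, process smallest node first
Order: [0, 1, 3, 2]


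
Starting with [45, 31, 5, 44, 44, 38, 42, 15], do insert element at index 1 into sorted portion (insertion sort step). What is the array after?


After one pass: [31, 45, 5, 44, 44, 38, 42, 15]


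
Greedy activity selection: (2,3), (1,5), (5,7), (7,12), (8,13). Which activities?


Greedy: pick earliest-ending, then skip overlaps.
Selected (3 activities): [(2, 3), (5, 7), (7, 12)]


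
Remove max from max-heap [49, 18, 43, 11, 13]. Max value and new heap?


Max = 49
Replace root with last, heapify down
Resulting heap: [43, 18, 13, 11]


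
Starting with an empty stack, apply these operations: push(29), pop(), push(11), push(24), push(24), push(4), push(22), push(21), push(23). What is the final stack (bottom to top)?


push(29) -> [29]
pop() returns 29 -> []
push(11) -> [11]
push(24) -> [11, 24]
push(24) -> [11, 24, 24]
push(4) -> [11, 24, 24, 4]
push(22) -> [11, 24, 24, 4, 22]
push(21) -> [11, 24, 24, 4, 22, 21]
push(23) -> [11, 24, 24, 4, 22, 21, 23]
Final stack (bottom to top): [11, 24, 24, 4, 22, 21, 23]


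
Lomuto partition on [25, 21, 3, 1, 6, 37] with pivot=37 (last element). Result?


Elements <= 37 go left of pivot.
Result: [25, 21, 3, 1, 6, 37], pivot at index 5


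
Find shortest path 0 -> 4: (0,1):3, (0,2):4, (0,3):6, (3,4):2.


Dijkstra from 0:
Distances: {0: 0, 1: 3, 2: 4, 3: 6, 4: 8}
Shortest distance to 4 = 8, path = [0, 3, 4]
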